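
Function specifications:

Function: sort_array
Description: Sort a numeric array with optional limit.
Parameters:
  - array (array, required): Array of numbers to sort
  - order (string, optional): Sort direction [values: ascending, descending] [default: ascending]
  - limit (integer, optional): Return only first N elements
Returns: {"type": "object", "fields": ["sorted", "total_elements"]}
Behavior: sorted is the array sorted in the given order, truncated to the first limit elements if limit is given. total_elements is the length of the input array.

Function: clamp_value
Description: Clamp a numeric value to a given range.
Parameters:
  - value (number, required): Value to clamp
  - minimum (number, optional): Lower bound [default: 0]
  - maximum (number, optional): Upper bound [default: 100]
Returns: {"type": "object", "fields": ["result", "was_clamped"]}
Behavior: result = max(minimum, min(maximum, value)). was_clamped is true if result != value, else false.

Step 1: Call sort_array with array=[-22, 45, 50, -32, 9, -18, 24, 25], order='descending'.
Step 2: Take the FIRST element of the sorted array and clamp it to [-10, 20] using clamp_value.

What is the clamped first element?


Step 1: sort_array(order=descending)
  sorted: [50, 45, 25, 24, 9, -18, -22, -32]
  -> first element = 50
Step 2: clamp_value(value=50, minimum=-10, maximum=20)
  result = max(-10, min(20, 50)) = max(-10, 20) = 20
  was_clamped = (20 != 50) = true
  -> result = 20
20


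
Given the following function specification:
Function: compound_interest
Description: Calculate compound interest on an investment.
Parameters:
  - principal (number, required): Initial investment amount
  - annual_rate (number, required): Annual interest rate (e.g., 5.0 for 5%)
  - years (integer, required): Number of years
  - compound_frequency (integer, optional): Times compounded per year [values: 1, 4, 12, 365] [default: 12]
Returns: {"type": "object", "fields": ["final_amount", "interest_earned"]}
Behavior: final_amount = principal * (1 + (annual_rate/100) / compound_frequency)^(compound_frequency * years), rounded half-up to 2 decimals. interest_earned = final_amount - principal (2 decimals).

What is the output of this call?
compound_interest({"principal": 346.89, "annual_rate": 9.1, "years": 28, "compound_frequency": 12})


rate per period = 9.1/100/12 = 0.007583333333 (keep full precision); periods = 12 * 28 = 336
(1 + 0.007583333333)^336 = 12.65924021
final_amount = 346.89 * 12.65924021 = 4391.363836 -> 4391.36
interest_earned = 4391.36 - 346.89 = 4044.47
Output:
{"final_amount": 4391.36, "interest_earned": 4044.47}


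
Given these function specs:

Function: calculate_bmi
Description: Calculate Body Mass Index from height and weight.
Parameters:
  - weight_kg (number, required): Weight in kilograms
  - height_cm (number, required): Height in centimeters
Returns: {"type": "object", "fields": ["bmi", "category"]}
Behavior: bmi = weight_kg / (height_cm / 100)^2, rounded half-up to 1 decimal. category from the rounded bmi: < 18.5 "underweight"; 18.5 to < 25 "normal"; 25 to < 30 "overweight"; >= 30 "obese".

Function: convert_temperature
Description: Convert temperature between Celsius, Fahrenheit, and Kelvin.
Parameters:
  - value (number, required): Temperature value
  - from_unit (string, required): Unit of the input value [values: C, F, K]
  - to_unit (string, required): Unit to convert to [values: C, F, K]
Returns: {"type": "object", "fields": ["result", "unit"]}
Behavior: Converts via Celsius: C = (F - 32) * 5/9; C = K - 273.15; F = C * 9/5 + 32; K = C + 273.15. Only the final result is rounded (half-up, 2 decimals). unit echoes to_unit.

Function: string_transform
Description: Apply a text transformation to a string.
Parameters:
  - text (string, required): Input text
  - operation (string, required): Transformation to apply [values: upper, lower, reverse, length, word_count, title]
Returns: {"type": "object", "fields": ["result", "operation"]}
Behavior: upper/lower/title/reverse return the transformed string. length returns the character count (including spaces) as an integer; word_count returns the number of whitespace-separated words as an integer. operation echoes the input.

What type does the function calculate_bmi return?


The calculate_bmi spec declares Returns: {"type": "object", "fields": ["bmi", "category"]}
Type:
object


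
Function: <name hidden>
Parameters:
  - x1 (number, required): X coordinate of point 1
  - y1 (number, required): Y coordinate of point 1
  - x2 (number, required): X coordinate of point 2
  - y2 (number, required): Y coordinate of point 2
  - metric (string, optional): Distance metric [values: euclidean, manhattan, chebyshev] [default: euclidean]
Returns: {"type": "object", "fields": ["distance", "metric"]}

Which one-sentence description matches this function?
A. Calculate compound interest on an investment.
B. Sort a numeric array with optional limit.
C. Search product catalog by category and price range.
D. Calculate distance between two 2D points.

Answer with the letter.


Parameters x1, y1, x2, y2, metric and return ["distance", "metric"] fit: Calculate distance between two 2D points.
D


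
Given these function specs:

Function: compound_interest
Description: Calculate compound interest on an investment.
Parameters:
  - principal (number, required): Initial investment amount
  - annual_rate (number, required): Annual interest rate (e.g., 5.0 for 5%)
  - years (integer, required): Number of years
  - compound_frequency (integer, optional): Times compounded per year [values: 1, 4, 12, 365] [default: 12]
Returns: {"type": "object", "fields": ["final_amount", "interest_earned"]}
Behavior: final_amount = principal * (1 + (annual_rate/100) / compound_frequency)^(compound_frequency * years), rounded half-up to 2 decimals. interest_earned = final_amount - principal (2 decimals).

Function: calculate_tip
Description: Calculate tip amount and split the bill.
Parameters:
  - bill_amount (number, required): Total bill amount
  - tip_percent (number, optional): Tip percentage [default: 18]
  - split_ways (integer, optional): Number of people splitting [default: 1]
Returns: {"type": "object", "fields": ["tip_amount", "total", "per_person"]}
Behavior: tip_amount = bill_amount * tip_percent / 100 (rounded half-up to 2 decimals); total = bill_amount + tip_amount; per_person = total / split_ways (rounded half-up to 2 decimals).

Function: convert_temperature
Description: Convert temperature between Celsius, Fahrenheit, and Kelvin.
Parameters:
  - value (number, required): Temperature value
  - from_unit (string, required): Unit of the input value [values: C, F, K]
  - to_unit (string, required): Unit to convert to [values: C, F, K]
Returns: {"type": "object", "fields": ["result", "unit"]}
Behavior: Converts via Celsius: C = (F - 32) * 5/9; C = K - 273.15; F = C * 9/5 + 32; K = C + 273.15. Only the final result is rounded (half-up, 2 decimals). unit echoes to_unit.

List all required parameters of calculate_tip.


Parameters of calculate_tip and their required/optional flag:
  bill_amount: required
  tip_percent: optional
  split_ways: optional
bill_amount


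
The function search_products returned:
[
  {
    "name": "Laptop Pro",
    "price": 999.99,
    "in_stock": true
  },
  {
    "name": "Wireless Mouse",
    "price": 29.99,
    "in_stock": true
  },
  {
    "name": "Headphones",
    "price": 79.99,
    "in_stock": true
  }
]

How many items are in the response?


Items: Laptop Pro, Wireless Mouse, Headphones
3


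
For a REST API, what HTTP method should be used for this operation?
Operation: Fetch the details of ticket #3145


GET = read, POST = create, PUT = update/replace, DELETE = remove
This operation is a read.
GET


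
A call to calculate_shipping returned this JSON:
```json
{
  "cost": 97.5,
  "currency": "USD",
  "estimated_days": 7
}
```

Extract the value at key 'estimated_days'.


7


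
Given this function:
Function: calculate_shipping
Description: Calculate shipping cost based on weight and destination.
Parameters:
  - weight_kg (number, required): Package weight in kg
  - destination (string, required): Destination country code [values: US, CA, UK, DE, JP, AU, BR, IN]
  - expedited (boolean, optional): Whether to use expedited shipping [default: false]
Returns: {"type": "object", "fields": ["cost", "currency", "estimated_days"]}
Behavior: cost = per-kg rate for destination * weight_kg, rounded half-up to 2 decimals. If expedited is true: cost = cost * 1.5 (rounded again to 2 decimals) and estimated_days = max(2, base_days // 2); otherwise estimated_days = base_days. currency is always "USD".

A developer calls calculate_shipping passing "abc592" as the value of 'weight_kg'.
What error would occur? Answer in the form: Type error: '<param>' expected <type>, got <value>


Spec: 'weight_kg' is declared as number; "abc592" is a string.
Type error: 'weight_kg' expected number, got "abc592"


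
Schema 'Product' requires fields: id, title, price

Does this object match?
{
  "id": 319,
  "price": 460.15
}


Checking required fields...
Missing: title
Invalid - missing required field 'title'


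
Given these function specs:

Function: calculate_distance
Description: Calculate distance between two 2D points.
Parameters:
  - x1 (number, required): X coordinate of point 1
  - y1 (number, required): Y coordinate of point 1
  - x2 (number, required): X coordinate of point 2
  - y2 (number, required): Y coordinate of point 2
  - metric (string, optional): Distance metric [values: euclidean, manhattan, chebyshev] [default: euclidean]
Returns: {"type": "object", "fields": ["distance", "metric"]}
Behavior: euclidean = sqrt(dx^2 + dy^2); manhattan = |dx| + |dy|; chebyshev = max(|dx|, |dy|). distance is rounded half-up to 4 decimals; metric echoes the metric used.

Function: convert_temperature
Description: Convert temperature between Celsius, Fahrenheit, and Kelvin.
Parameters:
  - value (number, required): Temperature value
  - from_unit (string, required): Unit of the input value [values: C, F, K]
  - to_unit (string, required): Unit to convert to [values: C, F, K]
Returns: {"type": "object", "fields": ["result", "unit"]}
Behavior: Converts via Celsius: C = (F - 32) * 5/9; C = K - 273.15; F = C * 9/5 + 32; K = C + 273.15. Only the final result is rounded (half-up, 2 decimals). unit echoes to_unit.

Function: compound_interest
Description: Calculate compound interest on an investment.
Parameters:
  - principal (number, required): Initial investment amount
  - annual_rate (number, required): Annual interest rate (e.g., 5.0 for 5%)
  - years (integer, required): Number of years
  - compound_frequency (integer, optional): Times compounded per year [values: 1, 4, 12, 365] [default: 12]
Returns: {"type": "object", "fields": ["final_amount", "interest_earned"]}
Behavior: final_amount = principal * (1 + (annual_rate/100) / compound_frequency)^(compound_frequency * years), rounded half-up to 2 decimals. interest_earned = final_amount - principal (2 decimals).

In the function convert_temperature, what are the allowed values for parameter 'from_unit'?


The convert_temperature spec declares:
  - from_unit (string, required): Unit of the input value [values: C, F, K]
Allowed values:
C, F, K


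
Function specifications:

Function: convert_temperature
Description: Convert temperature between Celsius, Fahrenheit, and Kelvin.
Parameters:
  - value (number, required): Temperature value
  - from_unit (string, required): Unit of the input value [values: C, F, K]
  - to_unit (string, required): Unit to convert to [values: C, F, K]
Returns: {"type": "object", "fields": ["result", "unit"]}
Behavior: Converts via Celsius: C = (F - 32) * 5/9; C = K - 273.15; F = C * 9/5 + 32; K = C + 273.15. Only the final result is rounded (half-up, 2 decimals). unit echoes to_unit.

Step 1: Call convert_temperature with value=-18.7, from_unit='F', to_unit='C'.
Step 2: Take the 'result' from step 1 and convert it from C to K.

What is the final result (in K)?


Step 1: convert_temperature(value=-18.7, from_unit=F, to_unit=C)
  To C: (-18.7 - 32) * 5/9 = -28.166667
  Target is C: -28.166667
  Round to 2 decimals: -28.17
  -> result = -28.17 C
Step 2: convert_temperature(value=-28.17, from_unit=C, to_unit=K)
  Input already in C: -28.17
  To K: -28.17 + 273.15 = 244.98
  Round to 2 decimals: 244.98
  -> result = 244.98 K
244.98 K


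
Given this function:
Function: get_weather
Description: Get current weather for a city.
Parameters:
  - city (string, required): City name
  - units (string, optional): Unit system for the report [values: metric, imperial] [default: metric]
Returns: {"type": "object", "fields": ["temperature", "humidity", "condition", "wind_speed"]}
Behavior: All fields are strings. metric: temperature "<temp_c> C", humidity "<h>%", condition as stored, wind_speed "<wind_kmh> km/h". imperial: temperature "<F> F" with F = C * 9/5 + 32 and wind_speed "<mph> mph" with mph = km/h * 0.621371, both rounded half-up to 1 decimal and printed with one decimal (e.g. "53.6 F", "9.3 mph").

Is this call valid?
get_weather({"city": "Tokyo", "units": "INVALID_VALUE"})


Checking parameter values...
Parameter 'units' has value 'INVALID_VALUE' not in allowed: metric, imperial
Invalid - 'units' must be one of metric, imperial


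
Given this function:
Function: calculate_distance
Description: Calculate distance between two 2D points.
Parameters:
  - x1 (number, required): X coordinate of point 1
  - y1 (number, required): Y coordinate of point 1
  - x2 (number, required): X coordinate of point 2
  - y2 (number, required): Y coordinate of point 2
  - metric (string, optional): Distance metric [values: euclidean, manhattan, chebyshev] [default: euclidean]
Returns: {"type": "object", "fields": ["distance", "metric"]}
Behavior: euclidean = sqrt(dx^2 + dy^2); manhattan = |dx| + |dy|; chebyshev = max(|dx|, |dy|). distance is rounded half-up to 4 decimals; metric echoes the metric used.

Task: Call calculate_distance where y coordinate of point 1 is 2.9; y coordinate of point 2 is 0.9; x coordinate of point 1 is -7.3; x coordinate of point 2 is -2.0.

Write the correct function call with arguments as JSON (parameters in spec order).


Mapping each described value to its parameter name:
  'Y coordinate of point 1' -> y1 = 2.9
  'Y coordinate of point 2' -> y2 = 0.9
  'X coordinate of point 1' -> x1 = -7.3
  'X coordinate of point 2' -> x2 = -2.0
calculate_distance({"x1": -7.3, "y1": 2.9, "x2": -2.0, "y2": 0.9})


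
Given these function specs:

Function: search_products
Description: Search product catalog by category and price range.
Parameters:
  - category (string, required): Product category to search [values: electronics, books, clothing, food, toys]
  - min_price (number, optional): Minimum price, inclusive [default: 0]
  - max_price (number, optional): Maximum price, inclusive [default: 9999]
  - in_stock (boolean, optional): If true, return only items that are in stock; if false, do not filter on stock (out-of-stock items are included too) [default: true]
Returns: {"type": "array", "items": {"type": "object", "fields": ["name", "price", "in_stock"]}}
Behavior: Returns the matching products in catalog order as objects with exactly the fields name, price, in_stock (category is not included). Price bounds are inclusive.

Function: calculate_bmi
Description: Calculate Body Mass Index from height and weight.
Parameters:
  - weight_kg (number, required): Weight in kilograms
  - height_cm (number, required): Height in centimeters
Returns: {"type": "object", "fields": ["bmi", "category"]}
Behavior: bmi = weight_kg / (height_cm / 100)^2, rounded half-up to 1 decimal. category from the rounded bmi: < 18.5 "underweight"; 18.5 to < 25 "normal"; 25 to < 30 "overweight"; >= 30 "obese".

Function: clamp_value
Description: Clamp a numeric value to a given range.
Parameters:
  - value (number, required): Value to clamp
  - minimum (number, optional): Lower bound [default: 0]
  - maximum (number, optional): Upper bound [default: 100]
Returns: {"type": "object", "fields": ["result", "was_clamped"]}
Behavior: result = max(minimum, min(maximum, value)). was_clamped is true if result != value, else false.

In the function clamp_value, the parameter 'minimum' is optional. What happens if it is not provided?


The clamp_value spec declares:
  - minimum (number, optional): Lower bound [default: 0]
It defaults to 0


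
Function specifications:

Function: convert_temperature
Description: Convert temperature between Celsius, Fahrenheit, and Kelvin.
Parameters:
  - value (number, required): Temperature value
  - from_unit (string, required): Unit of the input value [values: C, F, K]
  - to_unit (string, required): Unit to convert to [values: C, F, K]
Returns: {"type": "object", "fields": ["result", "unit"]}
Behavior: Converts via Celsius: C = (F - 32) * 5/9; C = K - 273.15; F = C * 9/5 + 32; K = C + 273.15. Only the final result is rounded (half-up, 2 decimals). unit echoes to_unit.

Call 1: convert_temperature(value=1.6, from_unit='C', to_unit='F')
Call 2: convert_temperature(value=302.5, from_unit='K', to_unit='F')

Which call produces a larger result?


Call 1:
  Input already in C: 1.6
  To F: 1.6 * 9/5 + 32 = 34.88
  Round to 2 decimals: 34.88
  -> 34.88 F
Call 2:
  To C: 302.5 - 273.15 = 29.35
  To F: 29.35 * 9/5 + 32 = 84.83
  Round to 2 decimals: 84.83
  -> 84.83 F
Call 2 (84.83 F)


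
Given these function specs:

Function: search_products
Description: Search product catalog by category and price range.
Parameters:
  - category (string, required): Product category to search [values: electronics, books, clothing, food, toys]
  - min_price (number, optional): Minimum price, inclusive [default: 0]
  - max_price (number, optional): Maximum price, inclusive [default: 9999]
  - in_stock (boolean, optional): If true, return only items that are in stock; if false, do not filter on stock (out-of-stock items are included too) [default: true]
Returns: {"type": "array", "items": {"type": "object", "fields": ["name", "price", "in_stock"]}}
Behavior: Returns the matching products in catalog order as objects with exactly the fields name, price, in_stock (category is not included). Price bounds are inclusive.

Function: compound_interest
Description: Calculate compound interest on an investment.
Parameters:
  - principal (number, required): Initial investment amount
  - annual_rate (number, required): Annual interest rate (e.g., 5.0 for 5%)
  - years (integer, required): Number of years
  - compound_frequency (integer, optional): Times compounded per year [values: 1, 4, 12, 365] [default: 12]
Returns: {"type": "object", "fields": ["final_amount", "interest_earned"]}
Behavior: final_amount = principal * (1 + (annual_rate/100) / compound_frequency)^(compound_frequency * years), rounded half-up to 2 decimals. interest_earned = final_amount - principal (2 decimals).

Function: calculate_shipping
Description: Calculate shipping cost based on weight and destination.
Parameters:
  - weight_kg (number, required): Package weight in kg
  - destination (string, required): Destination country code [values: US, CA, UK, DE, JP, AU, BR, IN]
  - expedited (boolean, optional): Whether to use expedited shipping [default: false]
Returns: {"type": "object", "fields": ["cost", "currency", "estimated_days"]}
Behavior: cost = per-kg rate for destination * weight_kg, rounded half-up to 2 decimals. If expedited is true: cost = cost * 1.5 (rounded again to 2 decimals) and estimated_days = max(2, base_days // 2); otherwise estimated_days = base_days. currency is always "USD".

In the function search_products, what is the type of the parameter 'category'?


The search_products spec declares:
  - category (string, required): Product category to search [values: electronics, books, clothing, food, toys]
Type:
string


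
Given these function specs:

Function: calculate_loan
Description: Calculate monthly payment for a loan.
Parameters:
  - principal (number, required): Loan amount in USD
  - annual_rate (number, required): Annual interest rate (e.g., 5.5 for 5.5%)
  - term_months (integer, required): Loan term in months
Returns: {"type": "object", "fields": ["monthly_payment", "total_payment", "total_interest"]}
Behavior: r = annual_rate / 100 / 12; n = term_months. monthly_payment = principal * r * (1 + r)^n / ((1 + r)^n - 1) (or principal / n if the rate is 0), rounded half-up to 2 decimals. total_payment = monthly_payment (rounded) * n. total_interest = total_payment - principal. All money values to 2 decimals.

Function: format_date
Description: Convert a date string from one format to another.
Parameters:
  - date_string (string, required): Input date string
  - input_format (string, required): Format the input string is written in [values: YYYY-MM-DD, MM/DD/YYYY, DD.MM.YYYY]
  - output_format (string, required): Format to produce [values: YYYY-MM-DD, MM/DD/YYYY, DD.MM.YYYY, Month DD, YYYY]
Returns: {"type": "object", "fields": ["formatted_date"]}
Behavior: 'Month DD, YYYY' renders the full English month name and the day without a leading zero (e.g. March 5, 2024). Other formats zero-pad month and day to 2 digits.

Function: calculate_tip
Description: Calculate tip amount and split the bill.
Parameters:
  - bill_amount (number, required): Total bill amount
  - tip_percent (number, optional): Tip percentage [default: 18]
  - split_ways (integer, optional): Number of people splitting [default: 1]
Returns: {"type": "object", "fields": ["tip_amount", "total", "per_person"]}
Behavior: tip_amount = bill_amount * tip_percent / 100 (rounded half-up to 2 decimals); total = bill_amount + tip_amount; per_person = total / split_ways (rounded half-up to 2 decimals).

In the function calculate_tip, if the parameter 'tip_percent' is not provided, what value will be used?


The calculate_tip spec declares:
  - tip_percent (number, optional): Tip percentage [default: 18]
Default:
18


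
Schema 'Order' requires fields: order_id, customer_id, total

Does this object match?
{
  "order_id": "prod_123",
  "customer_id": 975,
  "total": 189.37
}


Checking required fields... All present.
Valid - all required fields present


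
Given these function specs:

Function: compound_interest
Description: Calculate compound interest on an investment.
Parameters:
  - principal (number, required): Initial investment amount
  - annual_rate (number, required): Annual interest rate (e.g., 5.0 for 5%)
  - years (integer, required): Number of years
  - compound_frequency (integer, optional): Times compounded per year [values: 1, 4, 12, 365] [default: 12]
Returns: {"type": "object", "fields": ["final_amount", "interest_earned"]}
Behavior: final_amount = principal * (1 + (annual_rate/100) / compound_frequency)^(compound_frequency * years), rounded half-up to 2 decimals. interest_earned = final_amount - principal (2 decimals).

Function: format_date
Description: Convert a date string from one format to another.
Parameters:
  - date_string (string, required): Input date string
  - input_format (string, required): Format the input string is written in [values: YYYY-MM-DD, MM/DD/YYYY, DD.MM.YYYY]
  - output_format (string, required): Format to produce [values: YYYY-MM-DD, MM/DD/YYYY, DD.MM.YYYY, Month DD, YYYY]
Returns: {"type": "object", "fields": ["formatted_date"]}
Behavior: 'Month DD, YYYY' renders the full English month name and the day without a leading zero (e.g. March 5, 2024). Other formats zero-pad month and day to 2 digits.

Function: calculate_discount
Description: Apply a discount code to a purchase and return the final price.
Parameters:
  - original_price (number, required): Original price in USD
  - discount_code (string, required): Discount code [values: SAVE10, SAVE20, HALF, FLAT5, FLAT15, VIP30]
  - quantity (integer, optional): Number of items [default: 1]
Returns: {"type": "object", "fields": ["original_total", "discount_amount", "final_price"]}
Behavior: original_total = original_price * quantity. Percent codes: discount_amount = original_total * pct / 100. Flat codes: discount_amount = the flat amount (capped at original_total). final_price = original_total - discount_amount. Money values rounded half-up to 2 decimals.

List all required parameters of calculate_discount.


Parameters of calculate_discount and their required/optional flag:
  original_price: required
  discount_code: required
  quantity: optional
discount_code, original_price


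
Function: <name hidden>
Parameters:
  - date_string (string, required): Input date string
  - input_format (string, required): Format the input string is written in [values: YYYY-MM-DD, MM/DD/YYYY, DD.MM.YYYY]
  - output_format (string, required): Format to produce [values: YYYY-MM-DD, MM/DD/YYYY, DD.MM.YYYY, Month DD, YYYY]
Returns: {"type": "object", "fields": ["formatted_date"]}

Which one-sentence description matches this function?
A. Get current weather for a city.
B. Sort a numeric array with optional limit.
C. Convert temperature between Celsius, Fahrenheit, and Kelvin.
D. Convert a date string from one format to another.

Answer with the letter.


Parameters date_string, input_format, output_format and return ["formatted_date"] fit: Convert a date string from one format to another.
D


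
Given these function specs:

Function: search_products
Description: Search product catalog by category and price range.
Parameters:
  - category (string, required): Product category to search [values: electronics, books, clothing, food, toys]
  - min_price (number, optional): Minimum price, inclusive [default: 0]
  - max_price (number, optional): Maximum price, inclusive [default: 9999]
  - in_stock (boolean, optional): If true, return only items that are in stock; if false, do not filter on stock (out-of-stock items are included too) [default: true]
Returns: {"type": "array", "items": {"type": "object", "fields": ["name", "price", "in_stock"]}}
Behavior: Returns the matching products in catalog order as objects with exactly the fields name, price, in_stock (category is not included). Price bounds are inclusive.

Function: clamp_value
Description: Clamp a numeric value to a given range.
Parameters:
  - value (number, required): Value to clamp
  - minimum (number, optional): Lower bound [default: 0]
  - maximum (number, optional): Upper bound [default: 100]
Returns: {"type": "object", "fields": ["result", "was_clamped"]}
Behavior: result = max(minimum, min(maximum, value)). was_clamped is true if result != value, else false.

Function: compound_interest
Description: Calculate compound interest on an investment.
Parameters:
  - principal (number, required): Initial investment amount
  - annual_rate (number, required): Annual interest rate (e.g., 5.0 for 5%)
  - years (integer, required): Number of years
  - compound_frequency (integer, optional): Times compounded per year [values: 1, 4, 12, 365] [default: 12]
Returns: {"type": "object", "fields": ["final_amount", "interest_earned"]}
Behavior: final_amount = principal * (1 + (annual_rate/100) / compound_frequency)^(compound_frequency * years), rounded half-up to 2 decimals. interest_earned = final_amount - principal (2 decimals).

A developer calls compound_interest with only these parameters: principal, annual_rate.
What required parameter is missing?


Required parameters: principal, annual_rate, years
Provided: principal, annual_rate
Missing: years
years


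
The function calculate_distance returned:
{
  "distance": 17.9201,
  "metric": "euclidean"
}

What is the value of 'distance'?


17.9201


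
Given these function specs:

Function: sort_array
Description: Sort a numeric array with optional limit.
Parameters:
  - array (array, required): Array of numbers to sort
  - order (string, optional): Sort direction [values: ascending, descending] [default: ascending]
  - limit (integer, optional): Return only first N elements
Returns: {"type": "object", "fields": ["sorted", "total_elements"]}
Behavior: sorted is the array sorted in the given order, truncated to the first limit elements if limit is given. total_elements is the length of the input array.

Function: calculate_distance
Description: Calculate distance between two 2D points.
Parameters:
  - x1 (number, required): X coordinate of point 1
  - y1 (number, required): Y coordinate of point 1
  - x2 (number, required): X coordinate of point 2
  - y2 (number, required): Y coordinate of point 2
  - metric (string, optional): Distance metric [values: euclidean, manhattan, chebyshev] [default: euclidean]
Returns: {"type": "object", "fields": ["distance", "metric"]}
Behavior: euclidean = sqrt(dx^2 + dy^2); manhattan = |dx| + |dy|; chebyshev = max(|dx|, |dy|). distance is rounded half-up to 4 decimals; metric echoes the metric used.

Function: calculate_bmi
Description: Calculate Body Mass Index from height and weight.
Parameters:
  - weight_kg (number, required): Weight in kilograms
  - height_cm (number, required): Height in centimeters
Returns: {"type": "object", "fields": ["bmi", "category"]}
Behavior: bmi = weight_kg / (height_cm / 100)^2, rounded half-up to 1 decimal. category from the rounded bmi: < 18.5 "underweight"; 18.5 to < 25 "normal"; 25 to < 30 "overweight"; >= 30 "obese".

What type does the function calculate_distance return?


The calculate_distance spec declares Returns: {"type": "object", "fields": ["distance", "metric"]}
Type:
object


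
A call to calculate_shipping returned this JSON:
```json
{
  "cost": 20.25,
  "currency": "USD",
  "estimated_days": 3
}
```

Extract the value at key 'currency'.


USD


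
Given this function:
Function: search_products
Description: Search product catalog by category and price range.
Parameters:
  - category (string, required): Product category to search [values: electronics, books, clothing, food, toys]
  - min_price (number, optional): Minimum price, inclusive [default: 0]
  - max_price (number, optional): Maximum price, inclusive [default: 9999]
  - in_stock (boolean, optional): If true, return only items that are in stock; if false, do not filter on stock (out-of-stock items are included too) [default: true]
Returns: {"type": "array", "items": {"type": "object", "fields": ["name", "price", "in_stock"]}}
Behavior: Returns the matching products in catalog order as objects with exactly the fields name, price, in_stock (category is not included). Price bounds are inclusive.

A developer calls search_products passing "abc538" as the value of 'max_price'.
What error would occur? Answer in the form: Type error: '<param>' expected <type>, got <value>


Spec: 'max_price' is declared as number; "abc538" is a string.
Type error: 'max_price' expected number, got "abc538"


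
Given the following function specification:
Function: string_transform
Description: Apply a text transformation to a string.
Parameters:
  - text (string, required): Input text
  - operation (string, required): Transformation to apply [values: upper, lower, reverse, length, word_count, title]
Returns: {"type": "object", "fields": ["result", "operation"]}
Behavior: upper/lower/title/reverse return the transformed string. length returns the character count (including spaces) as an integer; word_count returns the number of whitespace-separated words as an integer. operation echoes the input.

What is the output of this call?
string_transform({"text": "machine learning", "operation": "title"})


title('machine learning') = 'Machine Learning'
Output:
{"result": "Machine Learning", "operation": "title"}


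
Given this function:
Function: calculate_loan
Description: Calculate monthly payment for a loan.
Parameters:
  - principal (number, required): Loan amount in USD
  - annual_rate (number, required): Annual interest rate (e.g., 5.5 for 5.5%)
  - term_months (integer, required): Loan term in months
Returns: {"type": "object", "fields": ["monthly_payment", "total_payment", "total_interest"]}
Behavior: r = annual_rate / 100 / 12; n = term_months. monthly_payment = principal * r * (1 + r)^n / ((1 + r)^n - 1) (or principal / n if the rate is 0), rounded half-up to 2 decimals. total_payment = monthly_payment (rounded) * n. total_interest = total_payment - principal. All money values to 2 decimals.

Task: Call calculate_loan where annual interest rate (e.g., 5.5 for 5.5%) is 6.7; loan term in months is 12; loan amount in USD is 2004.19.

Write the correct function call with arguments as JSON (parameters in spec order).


Mapping each described value to its parameter name:
  'Annual interest rate (e.g., 5.5 for 5.5%)' -> annual_rate = 6.7
  'Loan term in months' -> term_months = 12
  'Loan amount in USD' -> principal = 2004.19
calculate_loan({"principal": 2004.19, "annual_rate": 6.7, "term_months": 12})


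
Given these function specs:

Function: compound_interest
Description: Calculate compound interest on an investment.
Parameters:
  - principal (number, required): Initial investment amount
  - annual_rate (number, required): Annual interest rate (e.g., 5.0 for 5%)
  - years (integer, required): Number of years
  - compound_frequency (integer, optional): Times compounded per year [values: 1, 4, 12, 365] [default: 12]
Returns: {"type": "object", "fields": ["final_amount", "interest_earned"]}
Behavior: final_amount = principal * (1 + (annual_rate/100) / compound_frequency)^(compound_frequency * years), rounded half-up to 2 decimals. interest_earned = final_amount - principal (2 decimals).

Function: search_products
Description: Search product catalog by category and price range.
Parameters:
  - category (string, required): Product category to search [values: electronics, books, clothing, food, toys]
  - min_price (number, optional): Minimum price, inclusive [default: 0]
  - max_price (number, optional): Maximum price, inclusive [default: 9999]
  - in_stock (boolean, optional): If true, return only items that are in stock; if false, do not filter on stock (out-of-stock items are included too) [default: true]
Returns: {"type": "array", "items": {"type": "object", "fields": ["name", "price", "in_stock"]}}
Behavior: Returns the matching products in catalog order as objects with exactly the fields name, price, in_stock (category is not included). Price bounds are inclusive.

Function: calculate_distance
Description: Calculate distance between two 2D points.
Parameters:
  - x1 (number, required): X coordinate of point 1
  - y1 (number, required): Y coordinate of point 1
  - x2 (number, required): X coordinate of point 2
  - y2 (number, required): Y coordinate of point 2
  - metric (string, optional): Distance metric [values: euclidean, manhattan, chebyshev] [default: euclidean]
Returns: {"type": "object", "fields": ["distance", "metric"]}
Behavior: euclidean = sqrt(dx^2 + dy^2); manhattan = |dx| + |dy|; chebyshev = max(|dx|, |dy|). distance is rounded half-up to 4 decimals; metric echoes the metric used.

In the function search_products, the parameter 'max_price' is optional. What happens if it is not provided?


The search_products spec declares:
  - max_price (number, optional): Maximum price, inclusive [default: 9999]
It defaults to 9999


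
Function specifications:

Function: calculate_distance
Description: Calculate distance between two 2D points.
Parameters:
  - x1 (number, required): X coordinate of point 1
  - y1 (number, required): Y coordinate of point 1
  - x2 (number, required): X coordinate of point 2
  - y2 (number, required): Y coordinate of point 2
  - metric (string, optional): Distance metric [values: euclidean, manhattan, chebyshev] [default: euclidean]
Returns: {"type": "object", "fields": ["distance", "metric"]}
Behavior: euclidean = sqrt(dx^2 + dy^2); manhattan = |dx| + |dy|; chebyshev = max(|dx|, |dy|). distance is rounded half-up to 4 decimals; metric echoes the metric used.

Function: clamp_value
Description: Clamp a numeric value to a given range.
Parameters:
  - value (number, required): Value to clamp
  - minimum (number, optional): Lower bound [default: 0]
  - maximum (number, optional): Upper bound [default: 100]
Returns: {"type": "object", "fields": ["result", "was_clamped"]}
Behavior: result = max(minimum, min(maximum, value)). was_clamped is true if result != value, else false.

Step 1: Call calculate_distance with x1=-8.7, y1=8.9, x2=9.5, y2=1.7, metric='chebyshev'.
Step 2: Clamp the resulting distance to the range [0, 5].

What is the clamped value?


Step 1: calculate_distance (chebyshev)
  |dx| = |9.5 - -8.7| = 18.2; |dy| = |1.7 - 8.9| = 7.2
  chebyshev: max(18.2, 7.2) = 18.2
  Round to 4 decimals: 18.2
  -> distance = 18.2
Step 2: clamp_value(value=18.2, minimum=0, maximum=5)
  result = max(0, min(5, 18.2)) = max(0, 5) = 5
  was_clamped = (5 != 18.2) = true
  -> result = 5
5


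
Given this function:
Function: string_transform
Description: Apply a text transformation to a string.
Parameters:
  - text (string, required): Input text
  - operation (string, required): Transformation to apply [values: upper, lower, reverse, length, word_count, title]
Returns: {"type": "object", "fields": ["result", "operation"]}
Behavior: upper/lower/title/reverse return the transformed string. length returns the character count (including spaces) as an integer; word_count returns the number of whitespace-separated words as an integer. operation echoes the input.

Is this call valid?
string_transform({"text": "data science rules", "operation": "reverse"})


Checking all required parameters present and types match... All valid.
Valid


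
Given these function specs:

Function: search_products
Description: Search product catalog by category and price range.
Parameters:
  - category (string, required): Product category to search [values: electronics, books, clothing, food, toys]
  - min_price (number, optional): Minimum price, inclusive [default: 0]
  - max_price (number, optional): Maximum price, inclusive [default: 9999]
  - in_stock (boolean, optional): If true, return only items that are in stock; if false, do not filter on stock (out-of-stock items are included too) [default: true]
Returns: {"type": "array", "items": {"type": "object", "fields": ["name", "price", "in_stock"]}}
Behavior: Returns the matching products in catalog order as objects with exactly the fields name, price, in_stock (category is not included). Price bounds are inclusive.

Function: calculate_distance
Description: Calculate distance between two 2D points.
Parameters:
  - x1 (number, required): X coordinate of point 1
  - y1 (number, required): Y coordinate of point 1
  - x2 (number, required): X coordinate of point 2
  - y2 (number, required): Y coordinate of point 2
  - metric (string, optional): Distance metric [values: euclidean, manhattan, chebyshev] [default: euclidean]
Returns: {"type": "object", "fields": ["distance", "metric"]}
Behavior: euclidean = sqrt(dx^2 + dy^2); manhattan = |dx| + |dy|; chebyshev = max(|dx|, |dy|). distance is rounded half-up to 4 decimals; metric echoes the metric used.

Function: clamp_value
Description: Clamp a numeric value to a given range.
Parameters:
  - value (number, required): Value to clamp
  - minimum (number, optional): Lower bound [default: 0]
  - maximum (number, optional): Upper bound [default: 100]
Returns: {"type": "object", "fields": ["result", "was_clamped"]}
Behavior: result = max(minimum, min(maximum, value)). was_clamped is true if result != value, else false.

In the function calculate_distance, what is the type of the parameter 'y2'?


The calculate_distance spec declares:
  - y2 (number, required): Y coordinate of point 2
Type:
number


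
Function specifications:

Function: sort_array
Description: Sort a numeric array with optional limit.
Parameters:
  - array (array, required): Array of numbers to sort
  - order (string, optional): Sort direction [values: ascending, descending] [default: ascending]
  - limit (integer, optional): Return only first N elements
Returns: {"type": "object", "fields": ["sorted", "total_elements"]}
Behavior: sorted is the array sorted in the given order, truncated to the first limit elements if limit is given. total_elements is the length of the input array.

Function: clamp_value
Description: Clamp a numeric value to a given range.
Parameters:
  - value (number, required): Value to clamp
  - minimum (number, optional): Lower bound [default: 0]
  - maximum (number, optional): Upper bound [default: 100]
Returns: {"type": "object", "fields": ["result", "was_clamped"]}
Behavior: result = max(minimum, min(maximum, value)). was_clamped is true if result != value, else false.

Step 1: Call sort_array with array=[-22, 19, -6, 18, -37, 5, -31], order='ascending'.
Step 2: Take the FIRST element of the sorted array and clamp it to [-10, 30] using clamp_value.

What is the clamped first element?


Step 1: sort_array(order=ascending)
  sorted: [-37, -31, -22, -6, 5, 18, 19]
  -> first element = -37
Step 2: clamp_value(value=-37, minimum=-10, maximum=30)
  result = max(-10, min(30, -37)) = max(-10, -37) = -10
  was_clamped = (-10 != -37) = true
  -> result = -10
-10
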